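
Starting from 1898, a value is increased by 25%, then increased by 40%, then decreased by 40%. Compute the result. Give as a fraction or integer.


Start: 1898
Step 1: increase by 25% => multiply by 125/100
  1898 * 125/100 = 4745/2
Step 2: increase by 40% => multiply by 140/100
  4745/2 * 140/100 = 6643/2
Step 3: decrease by 40% => multiply by 60/100
  6643/2 * 60/100 = 19929/10
Final value = 19929/10

19929/10


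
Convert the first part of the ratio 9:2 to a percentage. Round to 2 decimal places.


Total parts = 9 + 2 = 11
First part fraction = 9/11
Percentage = (9/11) * 100
= 0.818182 * 100
= 81.82%

81.82


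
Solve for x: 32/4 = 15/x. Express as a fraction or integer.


Setting up: 32/4 = 15/x
Cross multiply: 32 * x = 4 * 15
32x = 60
x = 60/32
x = 15/8

15/8


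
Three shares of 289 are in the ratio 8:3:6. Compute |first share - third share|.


Total parts = 8 + 3 + 6 = 17
Value per part = 289 / 17 = 17
Shares: 8*17=136, 3*17=51, 6*17=102
First share = 136, third share = 102
Difference = |136 - 102| = 34

34


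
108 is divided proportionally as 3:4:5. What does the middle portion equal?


Ratio = 3:4:5
Total parts = 3 + 4 + 5 = 12
Value per part = 108 / 12 = 9
First share = 3 * 9 = 27
Middle share = 4 * 9 = 36
Third share = 5 * 9 = 45

36


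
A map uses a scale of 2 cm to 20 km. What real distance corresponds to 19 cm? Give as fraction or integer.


Map scale: 2 cm = 20 km
Measured distance on map = 19 cm
Set up proportion: 19 * 20 / 2
= 380 / 2
= 190 km

190


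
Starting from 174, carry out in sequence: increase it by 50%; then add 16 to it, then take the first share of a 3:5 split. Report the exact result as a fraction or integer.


Start with 174.
Step 1: Increase by 50%: 174 * 150/100 = 261
Step 2: Add 16: 261+16=277; split 3:5 first = 277*3/8 = 831/8
Final result = 831/8

831/8


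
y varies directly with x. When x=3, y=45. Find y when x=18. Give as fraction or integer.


Direct proportion: y = kx
Find k: k = 45/3 = 15
Compute y at x=18: y = 15 * 18
y = 270

270


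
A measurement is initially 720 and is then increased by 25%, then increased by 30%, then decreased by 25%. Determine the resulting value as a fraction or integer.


Start: 720
Step 1: increase by 25% => multiply by 125/100
  720 * 125/100 = 900
Step 2: increase by 30% => multiply by 130/100
  900 * 130/100 = 1170
Step 3: decrease by 25% => multiply by 75/100
  1170 * 75/100 = 1755/2
Final value = 1755/2

1755/2


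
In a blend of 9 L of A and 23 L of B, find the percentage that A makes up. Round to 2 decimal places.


Volume of A = 9 L
Volume of B = 23 L
Total volume = 9 + 23 = 32 L
Percentage of A = (9/32) * 100
= 28.13%

28.13


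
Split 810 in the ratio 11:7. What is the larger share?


Total parts = 11 + 7 = 18
Value per part = 810 / 18 = 45
First share = 11 * 45 = 495
Second share = 7 * 45 = 315
Larger share = 495

495


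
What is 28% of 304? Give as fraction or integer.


Compute 28% of 304
Convert percentage: 28% = 28/100
Multiply: 304 * 28/100
= 8512/100
= 2128/25

2128/25


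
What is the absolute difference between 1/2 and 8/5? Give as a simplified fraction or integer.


Simplify: 1/2 = 1/2 and 8/5 = 8/5
Find common denominator: LCD = 10
Convert: 5/10 and 16/10
Difference = |5 - 16|/10 = 11/10
Simplified = 11/10

11/10


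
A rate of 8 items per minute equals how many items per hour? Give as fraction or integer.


Converting from per minute to per hour
Rate = 8 items per minute
Multiply by 60: 8 * 60
= 480 items per hour

480


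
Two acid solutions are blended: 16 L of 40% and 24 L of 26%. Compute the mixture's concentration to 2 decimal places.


Solute in mixture 1 = 40% of 16 L = 16*40/100 = 32/5 L
Solute in mixture 2 = 26% of 24 L = 24*26/100 = 156/25 L
Total solute = 32/5 + 156/25 = 316/25 L
Total volume = 16 + 24 = 40 L
Final concentration = 316/25/40 * 100 = 31.60%

31.60


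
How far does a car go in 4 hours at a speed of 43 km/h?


Using distance = speed * time
Speed = 43 km/h
Time = 4 hours
Distance = 43 * 4
= 172 km

172


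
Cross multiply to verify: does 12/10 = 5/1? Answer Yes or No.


Cross multiply to check 12/10 = 5/1
Left cross product: 12 * 1 = 12
Right cross product: 10 * 5 = 50
12 != 50
Not equal, so proportions differ => No

No


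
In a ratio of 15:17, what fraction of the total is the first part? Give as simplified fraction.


Total parts = 15 + 17 = 32
First part fraction = 15/32
Simplify: 15/32 = 15/32

15/32


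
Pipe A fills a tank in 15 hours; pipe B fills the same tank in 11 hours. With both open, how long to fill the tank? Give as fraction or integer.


Rate of A = 1/15 job per hour
Rate of B = 1/11 job per hour
Combined rate = 1/15 + 1/11
Find common denominator: (11 + 15)/(15*11) = 26/165
Combined rate = 26/165 job per hour
Time together = 1 / (26/165) = 165/26 hours

165/26


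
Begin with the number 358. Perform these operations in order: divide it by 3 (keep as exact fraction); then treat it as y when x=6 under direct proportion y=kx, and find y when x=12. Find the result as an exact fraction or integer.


Start with 358.
Step 1: Divide by 3: 358 / 3 = 358/3
Step 2: Direct prop: k = (358/3)/6; new y = k*12 = 358/3*12/6 = 716/3
Final result = 716/3

716/3


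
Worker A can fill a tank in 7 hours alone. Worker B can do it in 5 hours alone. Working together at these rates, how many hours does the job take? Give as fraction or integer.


Rate of A = 1/7 job per hour
Rate of B = 1/5 job per hour
Combined rate = 1/7 + 1/5
Find common denominator: (5 + 7)/(7*5) = 12/35
Combined rate = 12/35 job per hour
Time together = 1 / (12/35) = 35/12 hours

35/12


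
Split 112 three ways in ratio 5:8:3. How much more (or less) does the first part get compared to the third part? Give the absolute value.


Total parts = 5 + 8 + 3 = 16
Value per part = 112 / 16 = 7
Shares: 5*7=35, 8*7=56, 3*7=21
First share = 35, third share = 21
Difference = |35 - 21| = 14

14


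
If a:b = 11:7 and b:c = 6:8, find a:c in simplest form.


Given a:b = 11:7 and b:c = 6:8
Make b consistent. Multiply first ratio by 6: a:b = 66:42
Multiply second ratio by 7: b:c = 42:56
Now b = 42 in both, so a:b:c = 66:42:56
Therefore a:c = 66:56
Simplify by GCD: a:c = 33:28

33:28


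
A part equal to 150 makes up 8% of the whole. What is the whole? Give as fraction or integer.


Given: 150 is 8% of the whole
Set up: 150 = 8/100 * whole
whole = 150 * 100 / 8
whole = 15000 / 8
whole = 1875

1875


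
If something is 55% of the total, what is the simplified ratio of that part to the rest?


Part = 55%, Remainder = 45%
Ratio = 55:45
GCD(55, 45) = 5
Simplify: 11:9 = 11:9

11:9


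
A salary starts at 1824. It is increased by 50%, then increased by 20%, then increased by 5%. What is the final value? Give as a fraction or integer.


Start: 1824
Step 1: increase by 50% => multiply by 150/100
  1824 * 150/100 = 2736
Step 2: increase by 20% => multiply by 120/100
  2736 * 120/100 = 16416/5
Step 3: increase by 5% => multiply by 105/100
  16416/5 * 105/100 = 86184/25
Final value = 86184/25

86184/25


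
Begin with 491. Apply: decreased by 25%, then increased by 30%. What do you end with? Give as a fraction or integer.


Start: 491
Step 1: decrease by 25% => multiply by 75/100
  491 * 75/100 = 1473/4
Step 2: increase by 30% => multiply by 130/100
  1473/4 * 130/100 = 19149/40
Final value = 19149/40

19149/40


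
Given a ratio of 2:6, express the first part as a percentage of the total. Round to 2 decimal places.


Total parts = 2 + 6 = 8
First part fraction = 2/8
Percentage = (2/8) * 100
= 0.25 * 100
= 25.00%

25.00


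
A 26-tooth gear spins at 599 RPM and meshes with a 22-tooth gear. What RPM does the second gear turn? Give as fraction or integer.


Gear ratio: teeth_A * RPM_A = teeth_B * RPM_B
26 * 599 = 22 * RPM_B
15574 = 22 * RPM_B
RPM_B = 15574 / 22
RPM_B = 7787/11

7787/11


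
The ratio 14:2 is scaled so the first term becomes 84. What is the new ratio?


Original ratio: 14:2
First term target: 84
Scale factor = 84 / 14 = 6
Multiply second term: 2 * 6 = 12
Equivalent ratio = 84:12

84:12


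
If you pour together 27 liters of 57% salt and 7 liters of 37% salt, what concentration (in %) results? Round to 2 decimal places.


Solute in mixture 1 = 57% of 27 L = 27*57/100 = 1539/100 L
Solute in mixture 2 = 37% of 7 L = 7*37/100 = 259/100 L
Total solute = 1539/100 + 259/100 = 899/50 L
Total volume = 27 + 7 = 34 L
Final concentration = 899/50/34 * 100 = 52.88%

52.88


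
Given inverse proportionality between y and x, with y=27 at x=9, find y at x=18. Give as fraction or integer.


Inverse proportion: y = k/x
Find k: k = 9 * 27 = 243
Compute y at x=18: y = 243/18
y = 27/2

27/2


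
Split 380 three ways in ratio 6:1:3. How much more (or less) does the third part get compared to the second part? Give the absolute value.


Total parts = 6 + 1 + 3 = 10
Value per part = 380 / 10 = 38
Shares: 6*38=228, 1*38=38, 3*38=114
Third share = 114, second share = 38
Difference = |114 - 38| = 76

76


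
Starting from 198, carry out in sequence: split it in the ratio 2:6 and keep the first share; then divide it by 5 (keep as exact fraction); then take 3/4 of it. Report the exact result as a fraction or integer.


Start with 198.
Step 1: Split 2:6, first share = 198 * 2/8 = 99/2
Step 2: Divide by 5: 99/2 / 5 = 99/10
Step 3: Take 3/4: 99/10 * 3/4 = 297/40
Final result = 297/40

297/40


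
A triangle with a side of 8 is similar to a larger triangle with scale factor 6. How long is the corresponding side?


Similar triangles have proportional sides
Scale factor = 6
Smaller side = 8
Corresponding larger side = 8 * 6
= 48

48


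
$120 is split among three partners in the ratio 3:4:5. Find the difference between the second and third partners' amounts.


Total parts = 3 + 4 + 5 = 12
Value per part = 120 / 12 = 10
Shares: 3*10=30, 4*10=40, 5*10=50
Second share = 40, third share = 50
Difference = |40 - 50| = 10

10


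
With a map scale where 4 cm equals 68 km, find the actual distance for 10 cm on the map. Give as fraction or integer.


Map scale: 4 cm = 68 km
Measured distance on map = 10 cm
Set up proportion: 10 * 68 / 4
= 680 / 4
= 170 km

170


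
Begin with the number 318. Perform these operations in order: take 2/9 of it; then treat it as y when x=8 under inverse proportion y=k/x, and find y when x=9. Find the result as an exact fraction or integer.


Start with 318.
Step 1: Take 2/9: 318 * 2/9 = 212/3
Step 2: Inverse prop: k = (212/3)*8; new y = k/9 = 212/3*8/9 = 1696/27
Final result = 1696/27

1696/27


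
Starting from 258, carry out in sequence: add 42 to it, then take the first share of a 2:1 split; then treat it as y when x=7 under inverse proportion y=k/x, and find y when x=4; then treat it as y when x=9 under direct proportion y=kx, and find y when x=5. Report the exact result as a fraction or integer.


Start with 258.
Step 1: Add 42: 258+42=300; split 2:1 first = 300*2/3 = 200
Step 2: Inverse prop: k = (200)*7; new y = k/4 = 200*7/4 = 350
Step 3: Direct prop: k = (350)/9; new y = k*5 = 350*5/9 = 1750/9
Final result = 1750/9

1750/9


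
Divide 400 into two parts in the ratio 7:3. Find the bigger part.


Total parts = 7 + 3 = 10
Value per part = 400 / 10 = 40
First share = 7 * 40 = 280
Second share = 3 * 40 = 120
Larger share = 280

280


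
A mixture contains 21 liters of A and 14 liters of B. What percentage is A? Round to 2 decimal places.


Volume of A = 21 L
Volume of B = 14 L
Total volume = 21 + 14 = 35 L
Percentage of A = (21/35) * 100
= 60.00%

60.00


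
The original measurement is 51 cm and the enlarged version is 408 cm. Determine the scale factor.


Original length = 51 cm
Scaled length = 408 cm
Scale factor = 408 / 51
= 8

8


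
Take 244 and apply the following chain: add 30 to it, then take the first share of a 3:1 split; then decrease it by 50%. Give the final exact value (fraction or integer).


Start with 244.
Step 1: Add 30: 244+30=274; split 3:1 first = 274*3/4 = 411/2
Step 2: Decrease by 50%: 411/2 * 50/100 = 411/4
Final result = 411/4

411/4


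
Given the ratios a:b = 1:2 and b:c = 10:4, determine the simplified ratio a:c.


Given a:b = 1:2 and b:c = 10:4
Make b consistent. Multiply first ratio by 10: a:b = 10:20
Multiply second ratio by 2: b:c = 20:8
Now b = 20 in both, so a:b:c = 10:20:8
Therefore a:c = 10:8
Simplify by GCD: a:c = 5:4

5:4


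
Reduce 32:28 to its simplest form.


Find GCD(32, 28)
GCD = 4
Divide both by 4: 32/4 = 8, 28/4 = 7
Simplified ratio = 8:7

8:7


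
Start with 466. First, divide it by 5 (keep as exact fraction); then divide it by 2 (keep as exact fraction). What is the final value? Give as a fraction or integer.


Start with 466.
Step 1: Divide by 5: 466 / 5 = 466/5
Step 2: Divide by 2: 466/5 / 2 = 233/5
Final result = 233/5

233/5


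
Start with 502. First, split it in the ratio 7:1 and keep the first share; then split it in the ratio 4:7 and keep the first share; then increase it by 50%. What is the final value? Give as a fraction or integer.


Start with 502.
Step 1: Split 7:1, first share = 502 * 7/8 = 1757/4
Step 2: Split 4:7, first share = 1757/4 * 4/11 = 1757/11
Step 3: Increase by 50%: 1757/11 * 150/100 = 5271/22
Final result = 5271/22

5271/22


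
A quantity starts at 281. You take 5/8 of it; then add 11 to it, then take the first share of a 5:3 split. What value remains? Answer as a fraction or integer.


Start with 281.
Step 1: Take 5/8: 281 * 5/8 = 1405/8
Step 2: Add 11: 1405/8+11=1493/8; split 5:3 first = 1493/8*5/8 = 7465/64
Final result = 7465/64

7465/64


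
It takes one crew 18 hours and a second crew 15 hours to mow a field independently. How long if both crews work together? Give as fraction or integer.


Rate of A = 1/18 job per hour
Rate of B = 1/15 job per hour
Combined rate = 1/18 + 1/15
Find common denominator: (15 + 18)/(18*15) = 33/270
Combined rate = 11/90 job per hour
Time together = 1 / (11/90) = 90/11 hours

90/11


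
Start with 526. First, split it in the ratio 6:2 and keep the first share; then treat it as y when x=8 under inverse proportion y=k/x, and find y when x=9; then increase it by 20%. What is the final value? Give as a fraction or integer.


Start with 526.
Step 1: Split 6:2, first share = 526 * 6/8 = 789/2
Step 2: Inverse prop: k = (789/2)*8; new y = k/9 = 789/2*8/9 = 1052/3
Step 3: Increase by 20%: 1052/3 * 120/100 = 2104/5
Final result = 2104/5

2104/5


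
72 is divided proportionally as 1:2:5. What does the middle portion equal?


Ratio = 1:2:5
Total parts = 1 + 2 + 5 = 8
Value per part = 72 / 8 = 9
First share = 1 * 9 = 9
Middle share = 2 * 9 = 18
Third share = 5 * 9 = 45

18


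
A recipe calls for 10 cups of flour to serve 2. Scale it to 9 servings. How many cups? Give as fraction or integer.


Original: 10 cups for 2 servings
Target servings = 9
Scaling factor = 9/2
New amount = 10 * 9/2
= 90/2
= 45 cups

45


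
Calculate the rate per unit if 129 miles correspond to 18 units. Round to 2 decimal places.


Total miles = 129
Number of units = 18
Unit rate = 129 / 18
= 7.17 miles per unit

7.17


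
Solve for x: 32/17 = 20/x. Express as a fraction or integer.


Setting up: 32/17 = 20/x
Cross multiply: 32 * x = 17 * 20
32x = 340
x = 340/32
x = 85/8

85/8


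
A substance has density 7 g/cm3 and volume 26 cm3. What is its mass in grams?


Using mass = density * volume
Density = 7 g/cm3
Volume = 26 cm3
Mass = 7 * 26
= 182 g

182


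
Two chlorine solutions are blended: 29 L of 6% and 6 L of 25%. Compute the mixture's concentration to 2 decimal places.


Solute in mixture 1 = 6% of 29 L = 29*6/100 = 87/50 L
Solute in mixture 2 = 25% of 6 L = 6*25/100 = 3/2 L
Total solute = 87/50 + 3/2 = 81/25 L
Total volume = 29 + 6 = 35 L
Final concentration = 81/25/35 * 100 = 9.26%

9.26


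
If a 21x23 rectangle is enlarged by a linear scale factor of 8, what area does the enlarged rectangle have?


Original dimensions: 21 x 23
Enlargement factor = 8
New width = 21 * 8 = 168
New height = 23 * 8 = 184
New area = 168 * 184 = 30912

30912


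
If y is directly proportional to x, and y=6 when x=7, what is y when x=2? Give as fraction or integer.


Direct proportion: y = kx
Find k: k = 6/7 = 6/7
Compute y at x=2: y = 6/7 * 2
y = 12/7

12/7


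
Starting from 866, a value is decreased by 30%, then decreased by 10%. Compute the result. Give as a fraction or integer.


Start: 866
Step 1: decrease by 30% => multiply by 70/100
  866 * 70/100 = 3031/5
Step 2: decrease by 10% => multiply by 90/100
  3031/5 * 90/100 = 27279/50
Final value = 27279/50

27279/50


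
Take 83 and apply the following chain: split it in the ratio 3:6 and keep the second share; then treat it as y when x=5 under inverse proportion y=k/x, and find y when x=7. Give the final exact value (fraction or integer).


Start with 83.
Step 1: Split 3:6, second share = 83 * 6/9 = 166/3
Step 2: Inverse prop: k = (166/3)*5; new y = k/7 = 166/3*5/7 = 830/21
Final result = 830/21

830/21


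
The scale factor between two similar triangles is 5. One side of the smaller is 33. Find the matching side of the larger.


Similar triangles have proportional sides
Scale factor = 5
Smaller side = 33
Corresponding larger side = 33 * 5
= 165

165


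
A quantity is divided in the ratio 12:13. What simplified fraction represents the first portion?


Total parts = 12 + 13 = 25
First part fraction = 12/25
Simplify: 12/25 = 12/25

12/25


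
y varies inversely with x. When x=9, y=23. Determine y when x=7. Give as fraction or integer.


Inverse proportion: y = k/x
Find k: k = 9 * 23 = 207
Compute y at x=7: y = 207/7
y = 207/7

207/7


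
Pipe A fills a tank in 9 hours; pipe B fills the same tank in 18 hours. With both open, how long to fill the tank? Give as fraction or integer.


Rate of A = 1/9 job per hour
Rate of B = 1/18 job per hour
Combined rate = 1/9 + 1/18
Find common denominator: (18 + 9)/(9*18) = 27/162
Combined rate = 1/6 job per hour
Time together = 1 / (1/6) = 6 hours

6


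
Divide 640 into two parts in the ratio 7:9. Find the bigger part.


Total parts = 7 + 9 = 16
Value per part = 640 / 16 = 40
First share = 7 * 40 = 280
Second share = 9 * 40 = 360
Larger share = 360

360


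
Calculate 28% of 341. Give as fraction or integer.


Compute 28% of 341
Convert percentage: 28% = 28/100
Multiply: 341 * 28/100
= 9548/100
= 2387/25

2387/25


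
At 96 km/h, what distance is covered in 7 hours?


Using distance = speed * time
Speed = 96 km/h
Time = 7 hours
Distance = 96 * 7
= 672 km

672


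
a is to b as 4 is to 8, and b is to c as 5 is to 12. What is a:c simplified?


Given a:b = 4:8 and b:c = 5:12
Make b consistent. Multiply first ratio by 5: a:b = 20:40
Multiply second ratio by 8: b:c = 40:96
Now b = 40 in both, so a:b:c = 20:40:96
Therefore a:c = 20:96
Simplify by GCD: a:c = 5:24

5:24


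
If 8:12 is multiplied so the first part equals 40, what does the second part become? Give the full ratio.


Original ratio: 8:12
First term target: 40
Scale factor = 40 / 8 = 5
Multiply second term: 12 * 5 = 60
Equivalent ratio = 40:60

40:60


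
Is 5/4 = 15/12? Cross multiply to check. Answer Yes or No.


Cross multiply to check 5/4 = 15/12
Left cross product: 5 * 12 = 60
Right cross product: 4 * 15 = 60
60 = 60
Equal, so proportions match => Yes

Yes


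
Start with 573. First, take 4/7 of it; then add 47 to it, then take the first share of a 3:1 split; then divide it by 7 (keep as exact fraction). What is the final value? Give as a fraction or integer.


Start with 573.
Step 1: Take 4/7: 573 * 4/7 = 2292/7
Step 2: Add 47: 2292/7+47=2621/7; split 3:1 first = 2621/7*3/4 = 7863/28
Step 3: Divide by 7: 7863/28 / 7 = 7863/196
Final result = 7863/196

7863/196


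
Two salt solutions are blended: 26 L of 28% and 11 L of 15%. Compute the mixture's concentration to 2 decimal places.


Solute in mixture 1 = 28% of 26 L = 26*28/100 = 182/25 L
Solute in mixture 2 = 15% of 11 L = 11*15/100 = 33/20 L
Total solute = 182/25 + 33/20 = 893/100 L
Total volume = 26 + 11 = 37 L
Final concentration = 893/100/37 * 100 = 24.14%

24.14


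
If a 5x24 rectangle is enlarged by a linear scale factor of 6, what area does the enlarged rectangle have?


Original dimensions: 5 x 24
Enlargement factor = 6
New width = 5 * 6 = 30
New height = 24 * 6 = 144
New area = 30 * 144 = 4320

4320


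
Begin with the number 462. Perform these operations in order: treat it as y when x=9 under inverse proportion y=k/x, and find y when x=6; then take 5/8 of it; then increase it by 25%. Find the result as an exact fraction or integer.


Start with 462.
Step 1: Inverse prop: k = (462)*9; new y = k/6 = 462*9/6 = 693
Step 2: Take 5/8: 693 * 5/8 = 3465/8
Step 3: Increase by 25%: 3465/8 * 125/100 = 17325/32
Final result = 17325/32

17325/32


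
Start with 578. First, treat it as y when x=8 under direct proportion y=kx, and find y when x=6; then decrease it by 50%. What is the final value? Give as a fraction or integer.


Start with 578.
Step 1: Direct prop: k = (578)/8; new y = k*6 = 578*6/8 = 867/2
Step 2: Decrease by 50%: 867/2 * 50/100 = 867/4
Final result = 867/4

867/4


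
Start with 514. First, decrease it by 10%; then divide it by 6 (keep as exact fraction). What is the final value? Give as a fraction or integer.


Start with 514.
Step 1: Decrease by 10%: 514 * 90/100 = 2313/5
Step 2: Divide by 6: 2313/5 / 6 = 771/10
Final result = 771/10

771/10


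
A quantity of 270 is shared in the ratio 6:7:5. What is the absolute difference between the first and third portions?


Total parts = 6 + 7 + 5 = 18
Value per part = 270 / 18 = 15
Shares: 6*15=90, 7*15=105, 5*15=75
First share = 90, third share = 75
Difference = |90 - 75| = 15

15


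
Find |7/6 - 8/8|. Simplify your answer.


Simplify: 7/6 = 7/6 and 8/8 = 1
Find common denominator: LCD = 6
Convert: 7/6 and 6/6
Difference = |7 - 6|/6 = 1/6
Simplified = 1/6

1/6


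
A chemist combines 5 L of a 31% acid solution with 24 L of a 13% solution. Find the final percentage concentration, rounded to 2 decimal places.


Solute in mixture 1 = 31% of 5 L = 5*31/100 = 31/20 L
Solute in mixture 2 = 13% of 24 L = 24*13/100 = 78/25 L
Total solute = 31/20 + 78/25 = 467/100 L
Total volume = 5 + 24 = 29 L
Final concentration = 467/100/29 * 100 = 16.10%

16.10


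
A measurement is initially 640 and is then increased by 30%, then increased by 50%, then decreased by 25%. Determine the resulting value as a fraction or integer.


Start: 640
Step 1: increase by 30% => multiply by 130/100
  640 * 130/100 = 832
Step 2: increase by 50% => multiply by 150/100
  832 * 150/100 = 1248
Step 3: decrease by 25% => multiply by 75/100
  1248 * 75/100 = 936
Final value = 936

936


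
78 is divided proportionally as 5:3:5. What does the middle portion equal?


Ratio = 5:3:5
Total parts = 5 + 3 + 5 = 13
Value per part = 78 / 13 = 6
First share = 5 * 6 = 30
Middle share = 3 * 6 = 18
Third share = 5 * 6 = 30

18


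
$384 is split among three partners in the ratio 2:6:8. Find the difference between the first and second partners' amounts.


Total parts = 2 + 6 + 8 = 16
Value per part = 384 / 16 = 24
Shares: 2*24=48, 6*24=144, 8*24=192
First share = 48, second share = 144
Difference = |48 - 144| = 96

96


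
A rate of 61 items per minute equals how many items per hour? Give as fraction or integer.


Converting from per minute to per hour
Rate = 61 items per minute
Multiply by 60: 61 * 60
= 3660 items per hour

3660


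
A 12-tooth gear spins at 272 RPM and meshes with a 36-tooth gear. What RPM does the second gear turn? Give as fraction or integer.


Gear ratio: teeth_A * RPM_A = teeth_B * RPM_B
12 * 272 = 36 * RPM_B
3264 = 36 * RPM_B
RPM_B = 3264 / 36
RPM_B = 272/3

272/3


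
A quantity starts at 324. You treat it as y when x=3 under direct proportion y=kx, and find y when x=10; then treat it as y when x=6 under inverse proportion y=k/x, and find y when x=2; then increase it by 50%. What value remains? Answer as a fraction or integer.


Start with 324.
Step 1: Direct prop: k = (324)/3; new y = k*10 = 324*10/3 = 1080
Step 2: Inverse prop: k = (1080)*6; new y = k/2 = 1080*6/2 = 3240
Step 3: Increase by 50%: 3240 * 150/100 = 4860
Final result = 4860

4860


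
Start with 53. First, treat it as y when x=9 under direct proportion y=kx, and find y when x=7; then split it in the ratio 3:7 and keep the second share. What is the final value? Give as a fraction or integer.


Start with 53.
Step 1: Direct prop: k = (53)/9; new y = k*7 = 53*7/9 = 371/9
Step 2: Split 3:7, second share = 371/9 * 7/10 = 2597/90
Final result = 2597/90

2597/90


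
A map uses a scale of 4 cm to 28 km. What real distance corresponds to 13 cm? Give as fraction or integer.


Map scale: 4 cm = 28 km
Measured distance on map = 13 cm
Set up proportion: 13 * 28 / 4
= 364 / 4
= 91 km

91


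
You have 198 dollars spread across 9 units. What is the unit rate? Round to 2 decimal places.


Total dollars = 198
Number of units = 9
Unit rate = 198 / 9
= 22 dollars per unit

22


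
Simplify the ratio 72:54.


Find GCD(72, 54)
GCD = 18
Divide both by 18: 72/18 = 4, 54/18 = 3
Simplified ratio = 4:3

4:3


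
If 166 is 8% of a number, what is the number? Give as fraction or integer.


Given: 166 is 8% of the whole
Set up: 166 = 8/100 * whole
whole = 166 * 100 / 8
whole = 16600 / 8
whole = 2075

2075


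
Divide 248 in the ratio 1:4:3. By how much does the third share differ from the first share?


Total parts = 1 + 4 + 3 = 8
Value per part = 248 / 8 = 31
Shares: 1*31=31, 4*31=124, 3*31=93
Third share = 93, first share = 31
Difference = |93 - 31| = 62

62


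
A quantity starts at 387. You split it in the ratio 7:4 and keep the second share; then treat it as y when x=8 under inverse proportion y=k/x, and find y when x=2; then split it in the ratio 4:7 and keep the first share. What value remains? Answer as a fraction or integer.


Start with 387.
Step 1: Split 7:4, second share = 387 * 4/11 = 1548/11
Step 2: Inverse prop: k = (1548/11)*8; new y = k/2 = 1548/11*8/2 = 6192/11
Step 3: Split 4:7, first share = 6192/11 * 4/11 = 24768/121
Final result = 24768/121

24768/121


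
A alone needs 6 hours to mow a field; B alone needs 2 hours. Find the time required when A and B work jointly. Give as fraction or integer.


Rate of A = 1/6 job per hour
Rate of B = 1/2 job per hour
Combined rate = 1/6 + 1/2
Find common denominator: (2 + 6)/(6*2) = 8/12
Combined rate = 2/3 job per hour
Time together = 1 / (2/3) = 3/2 hours

3/2


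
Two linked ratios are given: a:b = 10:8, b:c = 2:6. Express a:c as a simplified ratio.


Given a:b = 10:8 and b:c = 2:6
Make b consistent. Multiply first ratio by 2: a:b = 20:16
Multiply second ratio by 8: b:c = 16:48
Now b = 16 in both, so a:b:c = 20:16:48
Therefore a:c = 20:48
Simplify by GCD: a:c = 5:12

5:12


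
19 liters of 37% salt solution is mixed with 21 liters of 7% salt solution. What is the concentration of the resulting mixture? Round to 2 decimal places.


Solute in mixture 1 = 37% of 19 L = 19*37/100 = 703/100 L
Solute in mixture 2 = 7% of 21 L = 21*7/100 = 147/100 L
Total solute = 703/100 + 147/100 = 17/2 L
Total volume = 19 + 21 = 40 L
Final concentration = 17/2/40 * 100 = 21.25%

21.25


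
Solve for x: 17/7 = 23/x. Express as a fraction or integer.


Setting up: 17/7 = 23/x
Cross multiply: 17 * x = 7 * 23
17x = 161
x = 161/17
x = 161/17

161/17


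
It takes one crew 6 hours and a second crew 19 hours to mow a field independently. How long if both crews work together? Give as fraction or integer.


Rate of A = 1/6 job per hour
Rate of B = 1/19 job per hour
Combined rate = 1/6 + 1/19
Find common denominator: (19 + 6)/(6*19) = 25/114
Combined rate = 25/114 job per hour
Time together = 1 / (25/114) = 114/25 hours

114/25


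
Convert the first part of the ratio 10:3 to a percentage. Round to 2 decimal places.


Total parts = 10 + 3 = 13
First part fraction = 10/13
Percentage = (10/13) * 100
= 0.769231 * 100
= 76.92%

76.92


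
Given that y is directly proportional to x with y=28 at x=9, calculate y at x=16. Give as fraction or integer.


Direct proportion: y = kx
Find k: k = 28/9 = 28/9
Compute y at x=16: y = 28/9 * 16
y = 448/9

448/9


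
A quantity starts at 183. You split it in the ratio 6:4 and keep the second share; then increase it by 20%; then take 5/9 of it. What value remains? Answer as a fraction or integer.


Start with 183.
Step 1: Split 6:4, second share = 183 * 4/10 = 366/5
Step 2: Increase by 20%: 366/5 * 120/100 = 2196/25
Step 3: Take 5/9: 2196/25 * 5/9 = 244/5
Final result = 244/5

244/5


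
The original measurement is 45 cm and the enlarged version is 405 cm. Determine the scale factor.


Original length = 45 cm
Scaled length = 405 cm
Scale factor = 405 / 45
= 9

9


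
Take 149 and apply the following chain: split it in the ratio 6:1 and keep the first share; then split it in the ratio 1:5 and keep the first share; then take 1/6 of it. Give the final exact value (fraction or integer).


Start with 149.
Step 1: Split 6:1, first share = 149 * 6/7 = 894/7
Step 2: Split 1:5, first share = 894/7 * 1/6 = 149/7
Step 3: Take 1/6: 149/7 * 1/6 = 149/42
Final result = 149/42

149/42


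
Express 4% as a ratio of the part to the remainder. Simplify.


Part = 4%, Remainder = 96%
Ratio = 4:96
GCD(4, 96) = 4
Simplify: 1:24 = 1:24

1:24


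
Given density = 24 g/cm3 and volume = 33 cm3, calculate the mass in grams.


Using mass = density * volume
Density = 24 g/cm3
Volume = 33 cm3
Mass = 24 * 33
= 792 g

792


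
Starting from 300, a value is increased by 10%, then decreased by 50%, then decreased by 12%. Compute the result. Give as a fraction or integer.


Start: 300
Step 1: increase by 10% => multiply by 110/100
  300 * 110/100 = 330
Step 2: decrease by 50% => multiply by 50/100
  330 * 50/100 = 165
Step 3: decrease by 12% => multiply by 88/100
  165 * 88/100 = 726/5
Final value = 726/5

726/5


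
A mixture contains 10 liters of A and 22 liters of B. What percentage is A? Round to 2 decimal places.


Volume of A = 10 L
Volume of B = 22 L
Total volume = 10 + 22 = 32 L
Percentage of A = (10/32) * 100
= 31.25%

31.25


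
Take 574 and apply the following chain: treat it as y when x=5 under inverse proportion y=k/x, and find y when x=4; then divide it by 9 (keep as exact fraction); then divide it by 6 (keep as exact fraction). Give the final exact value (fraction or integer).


Start with 574.
Step 1: Inverse prop: k = (574)*5; new y = k/4 = 574*5/4 = 1435/2
Step 2: Divide by 9: 1435/2 / 9 = 1435/18
Step 3: Divide by 6: 1435/18 / 6 = 1435/108
Final result = 1435/108

1435/108


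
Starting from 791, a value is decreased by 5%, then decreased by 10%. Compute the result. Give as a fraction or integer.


Start: 791
Step 1: decrease by 5% => multiply by 95/100
  791 * 95/100 = 15029/20
Step 2: decrease by 10% => multiply by 90/100
  15029/20 * 90/100 = 135261/200
Final value = 135261/200

135261/200


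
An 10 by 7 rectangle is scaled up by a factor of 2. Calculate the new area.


Original dimensions: 10 x 7
Enlargement factor = 2
New width = 10 * 2 = 20
New height = 7 * 2 = 14
New area = 20 * 14 = 280

280


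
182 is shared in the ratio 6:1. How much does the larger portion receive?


Total parts = 6 + 1 = 7
Value per part = 182 / 7 = 26
First share = 6 * 26 = 156
Second share = 1 * 26 = 26
Larger share = 156

156


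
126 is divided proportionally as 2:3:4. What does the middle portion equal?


Ratio = 2:3:4
Total parts = 2 + 3 + 4 = 9
Value per part = 126 / 9 = 14
First share = 2 * 14 = 28
Middle share = 3 * 14 = 42
Third share = 4 * 14 = 56

42


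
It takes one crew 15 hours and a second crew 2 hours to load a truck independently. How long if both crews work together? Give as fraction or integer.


Rate of A = 1/15 job per hour
Rate of B = 1/2 job per hour
Combined rate = 1/15 + 1/2
Find common denominator: (2 + 15)/(15*2) = 17/30
Combined rate = 17/30 job per hour
Time together = 1 / (17/30) = 30/17 hours

30/17


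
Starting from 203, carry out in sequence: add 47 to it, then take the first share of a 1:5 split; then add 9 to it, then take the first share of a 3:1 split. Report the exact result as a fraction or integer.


Start with 203.
Step 1: Add 47: 203+47=250; split 1:5 first = 250*1/6 = 125/3
Step 2: Add 9: 125/3+9=152/3; split 3:1 first = 152/3*3/4 = 38
Final result = 38

38


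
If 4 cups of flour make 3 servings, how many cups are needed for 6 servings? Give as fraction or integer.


Original: 4 cups for 3 servings
Target servings = 6
Scaling factor = 6/3
New amount = 4 * 6/3
= 24/3
= 8 cups

8


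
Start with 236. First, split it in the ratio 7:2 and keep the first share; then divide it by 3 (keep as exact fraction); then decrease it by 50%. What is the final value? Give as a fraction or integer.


Start with 236.
Step 1: Split 7:2, first share = 236 * 7/9 = 1652/9
Step 2: Divide by 3: 1652/9 / 3 = 1652/27
Step 3: Decrease by 50%: 1652/27 * 50/100 = 826/27
Final result = 826/27

826/27


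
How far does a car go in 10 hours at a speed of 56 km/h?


Using distance = speed * time
Speed = 56 km/h
Time = 10 hours
Distance = 56 * 10
= 560 km

560


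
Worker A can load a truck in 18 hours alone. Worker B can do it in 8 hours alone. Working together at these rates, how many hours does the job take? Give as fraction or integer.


Rate of A = 1/18 job per hour
Rate of B = 1/8 job per hour
Combined rate = 1/18 + 1/8
Find common denominator: (8 + 18)/(18*8) = 26/144
Combined rate = 13/72 job per hour
Time together = 1 / (13/72) = 72/13 hours

72/13


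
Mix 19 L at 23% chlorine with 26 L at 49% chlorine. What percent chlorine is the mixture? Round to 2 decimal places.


Solute in mixture 1 = 23% of 19 L = 19*23/100 = 437/100 L
Solute in mixture 2 = 49% of 26 L = 26*49/100 = 637/50 L
Total solute = 437/100 + 637/50 = 1711/100 L
Total volume = 19 + 26 = 45 L
Final concentration = 1711/100/45 * 100 = 38.02%

38.02


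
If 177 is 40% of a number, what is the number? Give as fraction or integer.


Given: 177 is 40% of the whole
Set up: 177 = 40/100 * whole
whole = 177 * 100 / 40
whole = 17700 / 40
whole = 885/2

885/2


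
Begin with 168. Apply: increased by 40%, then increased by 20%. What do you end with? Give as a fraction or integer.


Start: 168
Step 1: increase by 40% => multiply by 140/100
  168 * 140/100 = 1176/5
Step 2: increase by 20% => multiply by 120/100
  1176/5 * 120/100 = 7056/25
Final value = 7056/25

7056/25


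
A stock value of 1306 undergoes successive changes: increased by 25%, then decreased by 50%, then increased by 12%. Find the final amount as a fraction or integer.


Start: 1306
Step 1: increase by 25% => multiply by 125/100
  1306 * 125/100 = 3265/2
Step 2: decrease by 50% => multiply by 50/100
  3265/2 * 50/100 = 3265/4
Step 3: increase by 12% => multiply by 112/100
  3265/4 * 112/100 = 4571/5
Final value = 4571/5

4571/5


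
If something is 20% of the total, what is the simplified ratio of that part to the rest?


Part = 20%, Remainder = 80%
Ratio = 20:80
GCD(20, 80) = 20
Simplify: 1:4 = 1:4

1:4


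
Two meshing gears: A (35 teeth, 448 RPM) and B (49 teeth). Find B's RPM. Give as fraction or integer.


Gear ratio: teeth_A * RPM_A = teeth_B * RPM_B
35 * 448 = 49 * RPM_B
15680 = 49 * RPM_B
RPM_B = 15680 / 49
RPM_B = 320

320


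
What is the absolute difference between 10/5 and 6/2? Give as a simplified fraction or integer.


Simplify: 10/5 = 2 and 6/2 = 3
Find common denominator: LCD = 1
Convert: 2/1 and 3/1
Difference = |2 - 3|/1 = 1/1
Simplified = 1

1


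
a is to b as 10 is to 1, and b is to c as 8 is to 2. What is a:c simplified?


Given a:b = 10:1 and b:c = 8:2
Make b consistent. Multiply first ratio by 8: a:b = 80:8
Multiply second ratio by 1: b:c = 8:2
Now b = 8 in both, so a:b:c = 80:8:2
Therefore a:c = 80:2
Simplify by GCD: a:c = 40:1

40:1


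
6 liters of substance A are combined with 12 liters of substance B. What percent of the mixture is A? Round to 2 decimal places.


Volume of A = 6 L
Volume of B = 12 L
Total volume = 6 + 12 = 18 L
Percentage of A = (6/18) * 100
= 33.33%

33.33


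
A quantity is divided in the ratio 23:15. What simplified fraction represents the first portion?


Total parts = 23 + 15 = 38
First part fraction = 23/38
Simplify: 23/38 = 23/38

23/38


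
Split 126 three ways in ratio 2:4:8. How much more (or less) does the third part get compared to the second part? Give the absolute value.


Total parts = 2 + 4 + 8 = 14
Value per part = 126 / 14 = 9
Shares: 2*9=18, 4*9=36, 8*9=72
Third share = 72, second share = 36
Difference = |72 - 36| = 36

36


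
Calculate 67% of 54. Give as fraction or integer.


Compute 67% of 54
Convert percentage: 67% = 67/100
Multiply: 54 * 67/100
= 3618/100
= 1809/50

1809/50


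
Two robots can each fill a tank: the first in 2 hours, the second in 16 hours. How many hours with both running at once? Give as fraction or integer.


Rate of A = 1/2 job per hour
Rate of B = 1/16 job per hour
Combined rate = 1/2 + 1/16
Find common denominator: (16 + 2)/(2*16) = 18/32
Combined rate = 9/16 job per hour
Time together = 1 / (9/16) = 16/9 hours

16/9


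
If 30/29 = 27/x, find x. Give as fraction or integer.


Setting up: 30/29 = 27/x
Cross multiply: 30 * x = 29 * 27
30x = 783
x = 783/30
x = 261/10

261/10


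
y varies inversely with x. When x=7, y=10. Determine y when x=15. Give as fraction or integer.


Inverse proportion: y = k/x
Find k: k = 7 * 10 = 70
Compute y at x=15: y = 70/15
y = 14/3

14/3


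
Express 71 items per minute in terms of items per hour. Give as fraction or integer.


Converting from per minute to per hour
Rate = 71 items per minute
Multiply by 60: 71 * 60
= 4260 items per hour

4260


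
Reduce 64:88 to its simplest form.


Find GCD(64, 88)
GCD = 8
Divide both by 8: 64/8 = 8, 88/8 = 11
Simplified ratio = 8:11

8:11


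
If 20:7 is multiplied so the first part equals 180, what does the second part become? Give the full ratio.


Original ratio: 20:7
First term target: 180
Scale factor = 180 / 20 = 9
Multiply second term: 7 * 9 = 63
Equivalent ratio = 180:63

180:63


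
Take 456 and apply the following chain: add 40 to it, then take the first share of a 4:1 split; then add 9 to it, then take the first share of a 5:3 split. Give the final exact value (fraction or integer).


Start with 456.
Step 1: Add 40: 456+40=496; split 4:1 first = 496*4/5 = 1984/5
Step 2: Add 9: 1984/5+9=2029/5; split 5:3 first = 2029/5*5/8 = 2029/8
Final result = 2029/8

2029/8


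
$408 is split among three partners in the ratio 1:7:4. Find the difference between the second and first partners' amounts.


Total parts = 1 + 7 + 4 = 12
Value per part = 408 / 12 = 34
Shares: 1*34=34, 7*34=238, 4*34=136
Second share = 238, first share = 34
Difference = |238 - 34| = 204

204


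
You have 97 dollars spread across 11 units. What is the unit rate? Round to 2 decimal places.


Total dollars = 97
Number of units = 11
Unit rate = 97 / 11
= 8.82 dollars per unit

8.82


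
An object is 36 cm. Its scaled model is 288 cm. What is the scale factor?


Original length = 36 cm
Scaled length = 288 cm
Scale factor = 288 / 36
= 8

8


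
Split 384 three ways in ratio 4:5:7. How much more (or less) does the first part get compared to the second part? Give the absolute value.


Total parts = 4 + 5 + 7 = 16
Value per part = 384 / 16 = 24
Shares: 4*24=96, 5*24=120, 7*24=168
First share = 96, second share = 120
Difference = |96 - 120| = 24

24


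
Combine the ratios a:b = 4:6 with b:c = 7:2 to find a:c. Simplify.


Given a:b = 4:6 and b:c = 7:2
Make b consistent. Multiply first ratio by 7: a:b = 28:42
Multiply second ratio by 6: b:c = 42:12
Now b = 42 in both, so a:b:c = 28:42:12
Therefore a:c = 28:12
Simplify by GCD: a:c = 7:3

7:3
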